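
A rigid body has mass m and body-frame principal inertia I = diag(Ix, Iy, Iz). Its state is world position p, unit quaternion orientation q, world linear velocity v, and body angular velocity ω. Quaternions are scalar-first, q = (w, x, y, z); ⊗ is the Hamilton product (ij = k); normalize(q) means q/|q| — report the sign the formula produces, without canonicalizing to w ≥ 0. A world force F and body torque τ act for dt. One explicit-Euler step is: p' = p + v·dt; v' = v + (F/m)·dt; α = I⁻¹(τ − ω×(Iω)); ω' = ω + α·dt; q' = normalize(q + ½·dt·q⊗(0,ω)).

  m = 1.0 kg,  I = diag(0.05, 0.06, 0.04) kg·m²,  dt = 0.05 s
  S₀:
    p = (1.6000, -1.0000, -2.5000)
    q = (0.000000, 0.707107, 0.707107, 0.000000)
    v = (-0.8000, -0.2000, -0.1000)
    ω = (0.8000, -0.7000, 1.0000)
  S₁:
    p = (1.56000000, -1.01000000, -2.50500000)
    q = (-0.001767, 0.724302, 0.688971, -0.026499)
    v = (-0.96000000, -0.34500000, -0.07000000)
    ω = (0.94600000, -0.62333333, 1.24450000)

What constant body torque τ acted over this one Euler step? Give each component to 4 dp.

rate change Δω = (0.14600000, 0.07666667, 0.24450000)
I·α + gyro = (0.1600, 0.1000, 0.1900)

τ = (0.1600, 0.1000, 0.1900)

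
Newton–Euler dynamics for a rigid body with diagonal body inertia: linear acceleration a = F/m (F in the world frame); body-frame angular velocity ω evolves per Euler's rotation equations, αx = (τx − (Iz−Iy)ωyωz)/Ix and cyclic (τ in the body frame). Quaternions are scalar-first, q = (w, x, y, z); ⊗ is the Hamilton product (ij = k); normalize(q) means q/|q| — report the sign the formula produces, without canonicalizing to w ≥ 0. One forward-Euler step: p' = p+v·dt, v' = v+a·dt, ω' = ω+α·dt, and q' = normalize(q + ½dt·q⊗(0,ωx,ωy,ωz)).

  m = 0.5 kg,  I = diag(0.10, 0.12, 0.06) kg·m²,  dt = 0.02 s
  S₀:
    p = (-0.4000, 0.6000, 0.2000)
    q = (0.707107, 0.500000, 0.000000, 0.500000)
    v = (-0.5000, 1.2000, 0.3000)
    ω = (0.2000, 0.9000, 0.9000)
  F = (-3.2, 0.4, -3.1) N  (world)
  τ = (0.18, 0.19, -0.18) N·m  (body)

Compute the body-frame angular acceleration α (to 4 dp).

α = (2.2860, 1.5233, -3.0600)

ω×(Iω) gyroscopic = (-0.0486, 0.0072, 0.0036)
α = I⁻¹(τ − ω×Iω) = (2.2860, 1.5233, -3.0600)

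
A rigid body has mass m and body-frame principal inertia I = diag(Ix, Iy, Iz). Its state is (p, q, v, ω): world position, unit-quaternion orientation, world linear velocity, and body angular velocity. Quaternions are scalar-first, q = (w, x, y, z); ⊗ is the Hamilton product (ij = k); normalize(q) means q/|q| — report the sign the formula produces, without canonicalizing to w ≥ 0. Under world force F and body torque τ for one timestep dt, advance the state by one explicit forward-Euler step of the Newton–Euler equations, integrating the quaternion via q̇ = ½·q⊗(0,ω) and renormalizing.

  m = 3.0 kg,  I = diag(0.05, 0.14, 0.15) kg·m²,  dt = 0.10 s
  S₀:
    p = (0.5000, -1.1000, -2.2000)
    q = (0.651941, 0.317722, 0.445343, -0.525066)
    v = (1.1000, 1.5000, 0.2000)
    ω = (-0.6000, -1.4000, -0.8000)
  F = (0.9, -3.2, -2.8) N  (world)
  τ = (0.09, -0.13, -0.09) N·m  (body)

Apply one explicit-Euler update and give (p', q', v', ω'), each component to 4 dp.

angular accel α = (1.5760, -0.5857, -1.1040)
new body rate ω' = (-0.4424, -1.4586, -0.9104)
Hamilton product q⊗(0,ω) = (0.3940606, -1.4825314, -0.3435002, -0.6991578)
q + ½dt·q⊗(0,ω), renormalized = (0.6692, 0.2427, 0.4266, -0.5580)
a = F/m = (0.3000, -1.0667, -0.9333)
new position p' = (0.6100, -0.9500, -2.1800)
v' = v + a·dt = (1.1300, 1.3933, 0.1067)

p' = (0.6100, -0.9500, -2.1800)
q' = (0.6692, 0.2427, 0.4266, -0.5580)
v' = (1.1300, 1.3933, 0.1067)
ω' = (-0.4424, -1.4586, -0.9104)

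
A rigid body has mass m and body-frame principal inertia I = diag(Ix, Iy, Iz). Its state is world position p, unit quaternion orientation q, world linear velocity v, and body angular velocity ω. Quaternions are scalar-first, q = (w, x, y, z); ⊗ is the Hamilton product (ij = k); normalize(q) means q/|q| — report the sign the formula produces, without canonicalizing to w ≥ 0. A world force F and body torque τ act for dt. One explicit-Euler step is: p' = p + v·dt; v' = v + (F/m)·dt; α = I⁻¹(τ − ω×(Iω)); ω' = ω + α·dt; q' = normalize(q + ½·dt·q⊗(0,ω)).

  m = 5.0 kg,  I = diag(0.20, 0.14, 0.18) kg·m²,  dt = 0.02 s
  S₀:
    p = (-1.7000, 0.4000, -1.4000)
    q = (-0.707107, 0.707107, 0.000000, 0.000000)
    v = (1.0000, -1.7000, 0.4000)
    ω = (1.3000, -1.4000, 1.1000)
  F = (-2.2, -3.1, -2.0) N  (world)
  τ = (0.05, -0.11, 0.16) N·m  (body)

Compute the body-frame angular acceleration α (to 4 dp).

gyro term ω×Iω = (-0.0616, 0.0286, 0.1092)
(τ − ω×Iω)/I = (0.5580, -0.9900, 0.2822)

α = (0.5580, -0.9900, 0.2822)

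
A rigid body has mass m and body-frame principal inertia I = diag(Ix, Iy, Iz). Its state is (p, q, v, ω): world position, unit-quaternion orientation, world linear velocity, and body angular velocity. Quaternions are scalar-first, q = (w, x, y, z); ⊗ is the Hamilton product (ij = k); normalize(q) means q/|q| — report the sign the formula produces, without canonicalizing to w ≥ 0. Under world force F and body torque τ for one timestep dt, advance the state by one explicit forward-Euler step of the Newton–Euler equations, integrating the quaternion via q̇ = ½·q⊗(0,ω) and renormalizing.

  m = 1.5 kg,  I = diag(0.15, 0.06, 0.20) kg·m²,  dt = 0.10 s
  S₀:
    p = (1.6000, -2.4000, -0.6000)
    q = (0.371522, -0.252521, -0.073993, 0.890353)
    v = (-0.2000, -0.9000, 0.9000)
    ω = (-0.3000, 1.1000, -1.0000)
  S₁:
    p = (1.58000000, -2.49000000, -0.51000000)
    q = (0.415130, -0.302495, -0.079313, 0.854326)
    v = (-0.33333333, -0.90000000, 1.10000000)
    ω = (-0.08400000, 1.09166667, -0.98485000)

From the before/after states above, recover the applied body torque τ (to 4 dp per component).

ω₁ − ω₀ = (0.21600000, -0.00833333, 0.01515000)
gyro term ω₀×Iω₀ = (-0.1540, -0.0150, 0.0297)
τ = I·(Δω/dt) + ω₀×(Iω₀) = (0.1700, -0.0200, 0.0600)

τ = (0.1700, -0.0200, 0.0600)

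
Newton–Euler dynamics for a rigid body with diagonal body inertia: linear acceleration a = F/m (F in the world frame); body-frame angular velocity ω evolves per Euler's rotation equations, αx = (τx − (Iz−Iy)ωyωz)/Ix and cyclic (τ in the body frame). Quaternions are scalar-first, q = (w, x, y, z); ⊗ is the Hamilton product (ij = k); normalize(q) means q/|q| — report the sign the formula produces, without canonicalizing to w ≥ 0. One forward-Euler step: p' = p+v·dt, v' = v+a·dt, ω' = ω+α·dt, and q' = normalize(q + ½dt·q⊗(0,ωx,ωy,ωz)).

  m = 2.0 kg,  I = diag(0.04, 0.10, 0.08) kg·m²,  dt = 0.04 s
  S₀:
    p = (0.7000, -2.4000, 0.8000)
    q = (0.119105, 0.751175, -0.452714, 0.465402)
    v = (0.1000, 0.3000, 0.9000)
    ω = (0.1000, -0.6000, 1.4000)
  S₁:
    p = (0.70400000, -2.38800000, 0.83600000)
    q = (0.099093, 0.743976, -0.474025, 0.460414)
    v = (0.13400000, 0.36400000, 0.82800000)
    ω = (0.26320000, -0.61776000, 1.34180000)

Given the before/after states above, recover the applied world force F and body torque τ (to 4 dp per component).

Δv = v₁−v₀ = (0.03400000, 0.06400000, -0.07200000)
m·(v₁−v₀)/dt = (1.7000, 3.2000, -3.6000)
Δω = ω₁−ω₀ = (0.16320000, -0.01776000, -0.05820000)
gyro term ω₀×Iω₀ = (0.0168, -0.0056, -0.0036)
I·α + gyro = (0.1800, -0.0500, -0.1200)

F = (1.7000, 3.2000, -3.6000)
τ = (0.1800, -0.0500, -0.1200)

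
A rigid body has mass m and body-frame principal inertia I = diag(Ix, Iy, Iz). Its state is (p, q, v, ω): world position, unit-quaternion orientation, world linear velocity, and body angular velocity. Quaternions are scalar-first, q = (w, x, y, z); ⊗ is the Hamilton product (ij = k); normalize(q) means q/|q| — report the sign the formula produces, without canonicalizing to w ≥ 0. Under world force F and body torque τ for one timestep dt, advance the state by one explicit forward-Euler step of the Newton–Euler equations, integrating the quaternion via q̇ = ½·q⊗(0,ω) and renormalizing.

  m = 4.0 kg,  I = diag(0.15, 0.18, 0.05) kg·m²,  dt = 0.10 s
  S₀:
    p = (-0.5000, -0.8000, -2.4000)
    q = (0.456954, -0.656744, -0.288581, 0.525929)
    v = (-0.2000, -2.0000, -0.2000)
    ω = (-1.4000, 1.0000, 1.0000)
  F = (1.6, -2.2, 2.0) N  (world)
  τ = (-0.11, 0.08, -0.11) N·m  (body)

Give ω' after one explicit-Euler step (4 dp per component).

ω' = (-1.3867, 1.1222, 0.8640)

ω×(Iω) gyroscopic = (-0.1300, -0.1400, -0.0420)
(τ − ω×Iω)/I = (0.1333, 1.2222, -1.3600)
ω + α·dt = (-1.3867, 1.1222, 0.8640)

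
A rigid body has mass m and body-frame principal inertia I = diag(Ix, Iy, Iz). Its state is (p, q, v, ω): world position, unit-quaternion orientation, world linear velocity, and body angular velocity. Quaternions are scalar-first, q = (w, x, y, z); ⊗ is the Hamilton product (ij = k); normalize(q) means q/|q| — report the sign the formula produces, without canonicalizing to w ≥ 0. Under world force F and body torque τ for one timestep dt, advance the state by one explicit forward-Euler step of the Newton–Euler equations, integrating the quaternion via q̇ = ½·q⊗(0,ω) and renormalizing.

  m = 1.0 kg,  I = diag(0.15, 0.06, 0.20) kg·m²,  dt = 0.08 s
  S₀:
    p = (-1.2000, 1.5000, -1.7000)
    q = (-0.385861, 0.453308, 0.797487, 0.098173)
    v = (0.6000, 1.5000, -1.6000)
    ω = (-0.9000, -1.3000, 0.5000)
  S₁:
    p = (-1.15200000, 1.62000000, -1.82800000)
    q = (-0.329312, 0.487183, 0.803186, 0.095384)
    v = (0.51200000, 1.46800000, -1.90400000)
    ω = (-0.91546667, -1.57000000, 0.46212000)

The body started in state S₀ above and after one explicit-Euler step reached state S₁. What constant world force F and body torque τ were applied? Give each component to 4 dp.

F = (-1.1000, -0.4000, -3.8000)
τ = (-0.1200, -0.1800, -0.2000)

velocity change Δv = (-0.08800000, -0.03200000, -0.30400000)
applied force F = (-1.1000, -0.4000, -3.8000)
rate change Δω = (-0.01546667, -0.27000000, -0.03788000)
gyro term ω₀×Iω₀ = (-0.0910, 0.0225, -0.1053)
τ = I·(Δω/dt) + ω₀×(Iω₀) = (-0.1200, -0.1800, -0.2000)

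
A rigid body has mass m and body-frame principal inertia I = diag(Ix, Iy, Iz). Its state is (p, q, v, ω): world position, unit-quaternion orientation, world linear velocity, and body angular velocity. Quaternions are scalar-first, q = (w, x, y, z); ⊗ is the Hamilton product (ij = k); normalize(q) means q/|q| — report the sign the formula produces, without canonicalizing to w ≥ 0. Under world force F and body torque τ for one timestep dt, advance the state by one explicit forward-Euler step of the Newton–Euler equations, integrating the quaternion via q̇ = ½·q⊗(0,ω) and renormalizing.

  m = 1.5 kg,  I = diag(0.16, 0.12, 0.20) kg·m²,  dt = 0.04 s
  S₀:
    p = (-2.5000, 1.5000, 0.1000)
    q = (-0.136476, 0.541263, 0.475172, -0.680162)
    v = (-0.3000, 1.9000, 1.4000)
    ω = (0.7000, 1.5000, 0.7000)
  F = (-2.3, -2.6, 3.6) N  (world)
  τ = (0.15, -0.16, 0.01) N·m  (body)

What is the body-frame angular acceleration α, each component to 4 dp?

α = (0.4125, -1.1700, 0.2600)

precession coupling ω×(Iω) = (0.0840, -0.0196, -0.0420)
α = I⁻¹(τ − ω×Iω) = (0.4125, -1.1700, 0.2600)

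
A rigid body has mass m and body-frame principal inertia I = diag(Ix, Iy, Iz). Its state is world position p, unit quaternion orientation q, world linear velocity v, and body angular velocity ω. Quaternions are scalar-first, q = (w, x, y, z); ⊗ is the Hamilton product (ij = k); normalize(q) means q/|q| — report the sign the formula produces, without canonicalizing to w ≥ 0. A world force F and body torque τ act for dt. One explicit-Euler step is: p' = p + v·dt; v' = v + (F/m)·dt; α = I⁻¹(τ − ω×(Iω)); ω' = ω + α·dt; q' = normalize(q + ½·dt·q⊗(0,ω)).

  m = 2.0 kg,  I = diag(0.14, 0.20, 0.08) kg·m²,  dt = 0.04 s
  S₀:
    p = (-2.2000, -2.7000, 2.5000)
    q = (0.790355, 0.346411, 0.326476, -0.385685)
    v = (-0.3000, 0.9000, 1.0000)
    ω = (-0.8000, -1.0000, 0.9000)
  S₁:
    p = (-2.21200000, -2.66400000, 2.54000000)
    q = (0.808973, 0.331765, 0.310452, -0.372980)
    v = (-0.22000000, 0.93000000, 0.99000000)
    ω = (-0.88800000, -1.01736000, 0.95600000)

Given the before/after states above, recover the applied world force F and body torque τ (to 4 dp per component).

F = (4.0000, 1.5000, -0.5000)
τ = (-0.2000, -0.1300, 0.1600)

ω₁ − ω₀ = (-0.08800000, -0.01736000, 0.05600000)
I·α + gyro = (-0.2000, -0.1300, 0.1600)
Δv = v₁−v₀ = (0.08000000, 0.03000000, -0.01000000)
m·(v₁−v₀)/dt = (4.0000, 1.5000, -0.5000)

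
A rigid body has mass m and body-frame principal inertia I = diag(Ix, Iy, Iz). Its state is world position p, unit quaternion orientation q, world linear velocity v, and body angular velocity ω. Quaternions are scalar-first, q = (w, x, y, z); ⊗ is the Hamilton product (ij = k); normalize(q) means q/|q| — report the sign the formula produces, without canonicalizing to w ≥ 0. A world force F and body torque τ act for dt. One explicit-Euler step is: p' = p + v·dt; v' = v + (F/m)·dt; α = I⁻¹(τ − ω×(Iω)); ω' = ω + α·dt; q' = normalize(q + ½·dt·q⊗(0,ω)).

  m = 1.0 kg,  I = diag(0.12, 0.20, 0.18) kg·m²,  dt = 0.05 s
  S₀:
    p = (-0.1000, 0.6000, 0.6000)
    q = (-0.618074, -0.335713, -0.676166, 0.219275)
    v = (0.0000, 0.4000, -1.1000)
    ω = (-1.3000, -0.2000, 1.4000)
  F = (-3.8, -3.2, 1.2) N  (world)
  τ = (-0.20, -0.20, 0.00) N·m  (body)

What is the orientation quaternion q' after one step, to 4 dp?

q' = (-0.6393, -0.3378, -0.6677, 0.1771)

2q̇ = q⊗(0,ω) = (-0.8786451, -0.0992812, 0.3085555, -1.6771768)
q + ½dt·q⊗(0,ω), renormalized = (-0.6393, -0.3378, -0.6677, 0.1771)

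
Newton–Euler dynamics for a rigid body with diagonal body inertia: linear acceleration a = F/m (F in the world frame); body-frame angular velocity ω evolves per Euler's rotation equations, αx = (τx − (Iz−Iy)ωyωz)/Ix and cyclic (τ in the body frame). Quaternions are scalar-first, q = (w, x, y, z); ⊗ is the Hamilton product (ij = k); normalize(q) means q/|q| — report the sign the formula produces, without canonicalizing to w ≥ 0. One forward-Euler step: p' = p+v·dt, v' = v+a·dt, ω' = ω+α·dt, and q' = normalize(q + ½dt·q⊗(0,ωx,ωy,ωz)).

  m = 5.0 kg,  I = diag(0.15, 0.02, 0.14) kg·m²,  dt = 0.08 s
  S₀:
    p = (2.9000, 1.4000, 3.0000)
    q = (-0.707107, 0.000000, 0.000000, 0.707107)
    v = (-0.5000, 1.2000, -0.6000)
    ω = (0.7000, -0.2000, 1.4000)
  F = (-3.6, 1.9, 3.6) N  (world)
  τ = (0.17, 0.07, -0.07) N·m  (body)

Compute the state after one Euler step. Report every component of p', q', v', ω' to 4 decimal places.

angular accel α = (1.3573, 3.0100, -0.6300)
ω' = ω + α·dt = (0.8086, 0.0408, 1.3496)
2q̇ = q⊗(0,ω) = (-0.9899498, -0.3535535, 0.6363963, -0.9899498)
q + ½dt·q⊗(0,ω), renormalized = (-0.7452, -0.0141, 0.0254, 0.6662)
linear accel F/m = (-0.7200, 0.3800, 0.7200)
new position p' = (2.8600, 1.4960, 2.9520)
v + (F/m)dt = (-0.5576, 1.2304, -0.5424)

p' = (2.8600, 1.4960, 2.9520)
q' = (-0.7452, -0.0141, 0.0254, 0.6662)
v' = (-0.5576, 1.2304, -0.5424)
ω' = (0.8086, 0.0408, 1.3496)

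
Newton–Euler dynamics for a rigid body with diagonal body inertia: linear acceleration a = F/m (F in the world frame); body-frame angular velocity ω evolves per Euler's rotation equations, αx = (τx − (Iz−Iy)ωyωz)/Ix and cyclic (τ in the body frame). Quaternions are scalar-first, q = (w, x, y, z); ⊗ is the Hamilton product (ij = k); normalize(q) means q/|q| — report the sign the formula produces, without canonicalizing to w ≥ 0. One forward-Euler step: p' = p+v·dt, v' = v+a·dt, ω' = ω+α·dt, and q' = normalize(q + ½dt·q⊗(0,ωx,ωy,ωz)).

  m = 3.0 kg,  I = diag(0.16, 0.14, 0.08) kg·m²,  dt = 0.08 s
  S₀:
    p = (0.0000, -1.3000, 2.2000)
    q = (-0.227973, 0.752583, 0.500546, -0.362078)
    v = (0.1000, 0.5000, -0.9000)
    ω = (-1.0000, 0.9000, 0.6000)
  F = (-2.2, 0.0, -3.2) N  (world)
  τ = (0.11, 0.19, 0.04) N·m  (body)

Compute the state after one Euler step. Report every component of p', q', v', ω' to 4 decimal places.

p' = (0.0080, -1.2600, 2.1280)
q' = (-0.2068, 0.7854, 0.4879, -0.3199)
v' = (0.0413, 0.5000, -0.9853)
ω' = (-0.9288, 1.0360, 0.6220)

a = F/m = (-0.7333, 0.0000, -1.0667)
p + v·dt = (0.0080, -1.2600, 2.1280)
v' = v + a·dt = (0.0413, 0.5000, -0.9853)
precession coupling ω×(Iω) = (-0.0324, -0.0480, 0.0180)
α = I⁻¹(τ − ω×Iω) = (0.8900, 1.7000, 0.2750)
new body rate ω' = (-0.9288, 1.0360, 0.6220)
2q̇ = q⊗(0,ω) = (0.5193384, 0.8541708, -0.2946475, 1.0410869)
q + ½dt·q⊗(0,ω), renormalized = (-0.2068, 0.7854, 0.4879, -0.3199)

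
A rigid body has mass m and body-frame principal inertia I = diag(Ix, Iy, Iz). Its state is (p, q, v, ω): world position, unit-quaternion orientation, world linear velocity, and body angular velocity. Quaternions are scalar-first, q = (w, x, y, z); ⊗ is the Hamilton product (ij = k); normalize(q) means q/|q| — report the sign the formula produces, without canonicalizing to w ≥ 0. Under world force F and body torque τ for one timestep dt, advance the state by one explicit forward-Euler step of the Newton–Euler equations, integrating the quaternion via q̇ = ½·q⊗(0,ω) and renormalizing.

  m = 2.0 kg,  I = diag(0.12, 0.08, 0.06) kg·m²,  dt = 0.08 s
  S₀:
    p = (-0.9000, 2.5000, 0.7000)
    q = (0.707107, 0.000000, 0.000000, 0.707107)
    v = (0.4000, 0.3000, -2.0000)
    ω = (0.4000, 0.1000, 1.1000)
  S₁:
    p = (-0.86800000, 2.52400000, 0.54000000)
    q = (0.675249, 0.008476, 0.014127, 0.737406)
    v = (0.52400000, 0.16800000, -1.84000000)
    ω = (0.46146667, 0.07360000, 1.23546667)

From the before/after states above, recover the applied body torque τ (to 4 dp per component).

τ = (0.0900, 0.0000, 0.1000)

ω₁ − ω₀ = (0.06146667, -0.02640000, 0.13546667)
I·α + gyro = (0.0900, 0.0000, 0.1000)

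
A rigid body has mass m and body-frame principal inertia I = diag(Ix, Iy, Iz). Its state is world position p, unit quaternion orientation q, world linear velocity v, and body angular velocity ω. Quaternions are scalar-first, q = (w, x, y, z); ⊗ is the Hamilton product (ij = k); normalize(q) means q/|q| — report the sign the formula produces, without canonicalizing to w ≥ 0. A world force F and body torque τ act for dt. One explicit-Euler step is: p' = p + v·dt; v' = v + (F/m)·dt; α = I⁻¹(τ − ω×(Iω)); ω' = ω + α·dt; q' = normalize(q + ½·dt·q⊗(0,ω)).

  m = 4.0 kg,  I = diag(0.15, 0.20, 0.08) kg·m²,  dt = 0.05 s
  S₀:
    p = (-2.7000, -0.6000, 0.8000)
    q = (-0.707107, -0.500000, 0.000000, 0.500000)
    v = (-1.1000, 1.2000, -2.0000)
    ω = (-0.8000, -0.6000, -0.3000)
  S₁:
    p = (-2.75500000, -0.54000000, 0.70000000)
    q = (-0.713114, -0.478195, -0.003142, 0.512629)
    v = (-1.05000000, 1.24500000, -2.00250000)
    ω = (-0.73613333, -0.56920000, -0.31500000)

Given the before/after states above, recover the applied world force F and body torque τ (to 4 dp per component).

velocity change Δv = (0.05000000, 0.04500000, -0.00250000)
applied force F = (4.0000, 3.6000, -0.2000)
rate change Δω = (0.06386667, 0.03080000, -0.01500000)
I·α + gyro = (0.1700, 0.1400, 0.0000)

F = (4.0000, 3.6000, -0.2000)
τ = (0.1700, 0.1400, 0.0000)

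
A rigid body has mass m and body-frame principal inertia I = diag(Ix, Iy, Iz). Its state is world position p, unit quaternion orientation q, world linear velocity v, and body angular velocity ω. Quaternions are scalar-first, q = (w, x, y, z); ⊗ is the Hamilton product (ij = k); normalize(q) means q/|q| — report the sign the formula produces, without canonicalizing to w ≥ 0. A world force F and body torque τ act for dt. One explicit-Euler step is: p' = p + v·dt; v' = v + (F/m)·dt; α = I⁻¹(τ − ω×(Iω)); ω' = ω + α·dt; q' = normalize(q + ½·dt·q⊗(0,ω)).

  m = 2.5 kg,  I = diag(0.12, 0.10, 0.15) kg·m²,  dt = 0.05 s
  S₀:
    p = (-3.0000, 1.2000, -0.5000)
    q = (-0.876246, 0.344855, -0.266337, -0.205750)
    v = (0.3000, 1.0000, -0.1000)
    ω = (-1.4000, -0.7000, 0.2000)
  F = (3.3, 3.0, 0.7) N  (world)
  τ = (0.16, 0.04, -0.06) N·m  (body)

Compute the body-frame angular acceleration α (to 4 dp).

α = (1.3917, 0.3160, -0.2693)

gyro term ω×Iω = (-0.0070, 0.0084, -0.0196)
angular accel α = (1.3917, 0.3160, -0.2693)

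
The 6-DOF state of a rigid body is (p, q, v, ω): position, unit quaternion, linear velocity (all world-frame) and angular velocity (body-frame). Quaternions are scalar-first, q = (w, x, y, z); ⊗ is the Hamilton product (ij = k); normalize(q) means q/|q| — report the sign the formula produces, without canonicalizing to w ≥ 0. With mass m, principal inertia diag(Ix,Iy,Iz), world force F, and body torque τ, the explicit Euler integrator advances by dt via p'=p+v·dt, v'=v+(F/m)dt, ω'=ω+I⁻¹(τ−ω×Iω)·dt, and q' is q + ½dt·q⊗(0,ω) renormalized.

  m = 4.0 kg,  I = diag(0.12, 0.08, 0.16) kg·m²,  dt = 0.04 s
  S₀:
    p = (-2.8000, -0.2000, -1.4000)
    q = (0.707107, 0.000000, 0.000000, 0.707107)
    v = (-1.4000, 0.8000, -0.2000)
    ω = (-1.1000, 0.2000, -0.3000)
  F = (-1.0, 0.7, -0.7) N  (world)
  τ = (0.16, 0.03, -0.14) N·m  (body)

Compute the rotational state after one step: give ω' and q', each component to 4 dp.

precession coupling ω×(Iω) = (-0.0048, -0.0132, 0.0088)
angular accel α = (1.3733, 0.5400, -0.9300)
ω' = ω + α·dt = (-1.0451, 0.2216, -0.3372)
2q̇ = q⊗(0,ω) = (0.2121321, -0.9192391, -0.6363963, -0.2121321)
q' = normalize(q + ½dt·q⊗(0,ω)) = (0.7112, -0.0184, -0.0127, 0.7027)

ω' = (-1.0451, 0.2216, -0.3372)
q' = (0.7112, -0.0184, -0.0127, 0.7027)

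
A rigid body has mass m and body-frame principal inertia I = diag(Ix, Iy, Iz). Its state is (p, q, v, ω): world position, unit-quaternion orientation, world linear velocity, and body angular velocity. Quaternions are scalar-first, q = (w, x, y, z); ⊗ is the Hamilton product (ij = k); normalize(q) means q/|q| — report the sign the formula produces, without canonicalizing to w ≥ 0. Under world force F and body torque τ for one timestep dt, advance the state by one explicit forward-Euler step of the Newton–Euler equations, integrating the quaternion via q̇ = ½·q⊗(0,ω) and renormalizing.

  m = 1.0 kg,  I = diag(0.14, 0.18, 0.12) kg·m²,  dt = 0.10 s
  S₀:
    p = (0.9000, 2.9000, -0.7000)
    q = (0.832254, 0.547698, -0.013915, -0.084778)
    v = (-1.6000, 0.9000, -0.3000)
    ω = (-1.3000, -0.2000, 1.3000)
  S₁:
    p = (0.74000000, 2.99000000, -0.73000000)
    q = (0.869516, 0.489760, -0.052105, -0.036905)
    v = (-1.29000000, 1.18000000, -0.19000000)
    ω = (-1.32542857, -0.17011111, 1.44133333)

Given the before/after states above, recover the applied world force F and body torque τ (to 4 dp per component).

Δv = v₁−v₀ = (0.31000000, 0.28000000, 0.11000000)
m·(v₁−v₀)/dt = (3.1000, 2.8000, 1.1000)
Δω = ω₁−ω₀ = (-0.02542857, 0.02988889, 0.14133333)
ω₀×(Iω₀) = (0.0156, -0.0338, 0.0104)
applied torque τ = (-0.0200, 0.0200, 0.1800)

F = (3.1000, 2.8000, 1.1000)
τ = (-0.0200, 0.0200, 0.1800)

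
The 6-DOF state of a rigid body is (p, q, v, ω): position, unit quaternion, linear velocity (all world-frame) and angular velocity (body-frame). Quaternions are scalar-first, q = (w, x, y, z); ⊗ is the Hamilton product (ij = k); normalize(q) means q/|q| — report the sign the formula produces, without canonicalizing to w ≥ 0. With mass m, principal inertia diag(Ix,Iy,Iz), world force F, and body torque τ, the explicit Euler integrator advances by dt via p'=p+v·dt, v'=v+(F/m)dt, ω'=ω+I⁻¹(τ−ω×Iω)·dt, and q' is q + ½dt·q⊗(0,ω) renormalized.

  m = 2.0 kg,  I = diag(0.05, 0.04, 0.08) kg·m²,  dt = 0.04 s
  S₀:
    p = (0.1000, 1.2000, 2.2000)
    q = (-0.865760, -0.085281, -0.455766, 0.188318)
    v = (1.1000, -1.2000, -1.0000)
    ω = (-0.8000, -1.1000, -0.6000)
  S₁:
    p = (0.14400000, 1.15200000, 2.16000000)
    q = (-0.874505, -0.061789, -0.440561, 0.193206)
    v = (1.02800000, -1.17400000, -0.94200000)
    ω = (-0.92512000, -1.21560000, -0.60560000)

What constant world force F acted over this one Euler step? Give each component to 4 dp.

velocity change Δv = (-0.07200000, 0.02600000, 0.05800000)
m·(v₁−v₀)/dt = (-3.6000, 1.3000, 2.9000)

F = (-3.6000, 1.3000, 2.9000)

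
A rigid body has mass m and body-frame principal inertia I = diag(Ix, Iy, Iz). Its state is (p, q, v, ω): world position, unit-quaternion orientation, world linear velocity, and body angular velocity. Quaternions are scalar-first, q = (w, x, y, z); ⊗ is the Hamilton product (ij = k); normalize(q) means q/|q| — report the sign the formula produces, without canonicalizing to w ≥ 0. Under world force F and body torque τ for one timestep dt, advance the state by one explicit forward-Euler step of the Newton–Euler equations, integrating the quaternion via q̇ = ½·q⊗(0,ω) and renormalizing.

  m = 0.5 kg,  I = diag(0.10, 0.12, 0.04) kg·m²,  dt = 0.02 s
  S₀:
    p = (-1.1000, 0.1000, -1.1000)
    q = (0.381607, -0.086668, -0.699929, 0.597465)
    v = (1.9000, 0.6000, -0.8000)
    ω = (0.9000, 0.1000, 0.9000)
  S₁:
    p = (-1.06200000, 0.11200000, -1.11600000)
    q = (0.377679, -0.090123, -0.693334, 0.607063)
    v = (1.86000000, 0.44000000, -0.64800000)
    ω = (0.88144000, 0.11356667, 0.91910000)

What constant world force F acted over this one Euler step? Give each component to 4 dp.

F = (-1.0000, -4.0000, 3.8000)

v₁ − v₀ = (-0.04000000, -0.16000000, 0.15200000)
F = m·Δv/dt = (-1.0000, -4.0000, 3.8000)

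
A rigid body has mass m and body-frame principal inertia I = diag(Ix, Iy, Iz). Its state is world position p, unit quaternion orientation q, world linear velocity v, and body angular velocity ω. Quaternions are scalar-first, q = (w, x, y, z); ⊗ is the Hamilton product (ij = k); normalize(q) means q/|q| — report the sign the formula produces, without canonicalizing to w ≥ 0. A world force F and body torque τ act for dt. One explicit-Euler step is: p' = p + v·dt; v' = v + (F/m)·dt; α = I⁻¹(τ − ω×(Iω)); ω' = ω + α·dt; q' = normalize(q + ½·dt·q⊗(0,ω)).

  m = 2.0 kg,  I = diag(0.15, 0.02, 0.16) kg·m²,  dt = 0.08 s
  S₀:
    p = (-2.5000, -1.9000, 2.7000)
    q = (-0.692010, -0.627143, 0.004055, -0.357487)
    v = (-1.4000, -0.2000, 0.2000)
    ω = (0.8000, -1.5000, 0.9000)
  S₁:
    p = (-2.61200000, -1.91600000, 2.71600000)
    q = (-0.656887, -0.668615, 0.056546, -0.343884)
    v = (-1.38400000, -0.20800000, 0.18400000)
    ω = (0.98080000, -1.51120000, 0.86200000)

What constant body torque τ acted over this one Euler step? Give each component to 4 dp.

τ = (0.1500, -0.0100, 0.0800)

Δω = ω₁−ω₀ = (0.18080000, -0.01120000, -0.03800000)
ω₀×(Iω₀) = (-0.1890, -0.0072, 0.1560)
I·α + gyro = (0.1500, -0.0100, 0.0800)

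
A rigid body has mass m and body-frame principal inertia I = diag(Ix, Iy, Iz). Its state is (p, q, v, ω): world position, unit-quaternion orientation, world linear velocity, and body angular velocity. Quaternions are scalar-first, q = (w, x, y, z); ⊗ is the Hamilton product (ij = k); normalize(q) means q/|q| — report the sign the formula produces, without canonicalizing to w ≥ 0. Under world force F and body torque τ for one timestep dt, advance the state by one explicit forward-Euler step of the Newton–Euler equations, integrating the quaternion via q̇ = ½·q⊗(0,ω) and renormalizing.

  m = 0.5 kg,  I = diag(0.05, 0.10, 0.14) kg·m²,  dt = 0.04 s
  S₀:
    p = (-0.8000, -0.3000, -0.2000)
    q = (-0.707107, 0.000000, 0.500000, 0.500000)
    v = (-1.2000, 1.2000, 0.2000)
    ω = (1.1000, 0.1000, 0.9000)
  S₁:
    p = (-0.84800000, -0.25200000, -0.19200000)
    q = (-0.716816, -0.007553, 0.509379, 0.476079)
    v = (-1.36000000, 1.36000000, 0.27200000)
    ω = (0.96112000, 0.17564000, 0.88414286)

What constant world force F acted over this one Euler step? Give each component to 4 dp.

velocity change Δv = (-0.16000000, 0.16000000, 0.07200000)
m·(v₁−v₀)/dt = (-2.0000, 2.0000, 0.9000)

F = (-2.0000, 2.0000, 0.9000)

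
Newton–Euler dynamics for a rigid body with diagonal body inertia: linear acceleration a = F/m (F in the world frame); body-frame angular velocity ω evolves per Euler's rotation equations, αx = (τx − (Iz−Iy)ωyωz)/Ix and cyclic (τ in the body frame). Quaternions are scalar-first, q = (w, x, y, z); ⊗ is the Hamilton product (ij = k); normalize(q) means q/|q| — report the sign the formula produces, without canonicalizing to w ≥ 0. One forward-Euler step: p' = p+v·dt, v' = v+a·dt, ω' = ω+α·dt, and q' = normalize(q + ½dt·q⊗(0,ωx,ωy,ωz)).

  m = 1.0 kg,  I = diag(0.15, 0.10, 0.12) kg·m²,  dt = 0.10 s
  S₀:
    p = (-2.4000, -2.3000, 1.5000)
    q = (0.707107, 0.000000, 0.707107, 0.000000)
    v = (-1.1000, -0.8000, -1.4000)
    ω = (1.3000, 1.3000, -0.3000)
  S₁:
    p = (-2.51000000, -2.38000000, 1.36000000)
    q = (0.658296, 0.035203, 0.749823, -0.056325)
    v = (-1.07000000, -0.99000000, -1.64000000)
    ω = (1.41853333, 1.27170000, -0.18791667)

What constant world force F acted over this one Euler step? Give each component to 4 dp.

v₁ − v₀ = (0.03000000, -0.19000000, -0.24000000)
m·(v₁−v₀)/dt = (0.3000, -1.9000, -2.4000)

F = (0.3000, -1.9000, -2.4000)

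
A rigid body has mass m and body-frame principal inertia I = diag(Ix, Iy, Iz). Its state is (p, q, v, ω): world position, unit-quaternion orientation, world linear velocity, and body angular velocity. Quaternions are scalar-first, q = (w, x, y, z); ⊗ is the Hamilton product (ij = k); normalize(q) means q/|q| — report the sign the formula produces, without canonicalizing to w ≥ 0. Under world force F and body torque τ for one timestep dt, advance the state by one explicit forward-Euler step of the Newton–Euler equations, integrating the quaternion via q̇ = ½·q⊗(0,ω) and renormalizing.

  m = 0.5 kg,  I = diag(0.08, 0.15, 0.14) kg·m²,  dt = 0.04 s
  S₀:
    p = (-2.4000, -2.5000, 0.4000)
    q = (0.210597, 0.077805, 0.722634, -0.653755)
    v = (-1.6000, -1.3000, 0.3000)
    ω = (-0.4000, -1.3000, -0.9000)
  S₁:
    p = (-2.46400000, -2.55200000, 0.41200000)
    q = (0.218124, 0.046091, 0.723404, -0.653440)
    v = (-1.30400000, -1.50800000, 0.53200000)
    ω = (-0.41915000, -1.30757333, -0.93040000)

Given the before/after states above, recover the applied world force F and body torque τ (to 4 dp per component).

Δv = v₁−v₀ = (0.29600000, -0.20800000, 0.23200000)
m·(v₁−v₀)/dt = (3.7000, -2.6000, 2.9000)
ω₁ − ω₀ = (-0.01915000, -0.00757333, -0.03040000)
gyro term ω₀×Iω₀ = (-0.0117, -0.0216, 0.0364)
I·α + gyro = (-0.0500, -0.0500, -0.0700)

F = (3.7000, -2.6000, 2.9000)
τ = (-0.0500, -0.0500, -0.0700)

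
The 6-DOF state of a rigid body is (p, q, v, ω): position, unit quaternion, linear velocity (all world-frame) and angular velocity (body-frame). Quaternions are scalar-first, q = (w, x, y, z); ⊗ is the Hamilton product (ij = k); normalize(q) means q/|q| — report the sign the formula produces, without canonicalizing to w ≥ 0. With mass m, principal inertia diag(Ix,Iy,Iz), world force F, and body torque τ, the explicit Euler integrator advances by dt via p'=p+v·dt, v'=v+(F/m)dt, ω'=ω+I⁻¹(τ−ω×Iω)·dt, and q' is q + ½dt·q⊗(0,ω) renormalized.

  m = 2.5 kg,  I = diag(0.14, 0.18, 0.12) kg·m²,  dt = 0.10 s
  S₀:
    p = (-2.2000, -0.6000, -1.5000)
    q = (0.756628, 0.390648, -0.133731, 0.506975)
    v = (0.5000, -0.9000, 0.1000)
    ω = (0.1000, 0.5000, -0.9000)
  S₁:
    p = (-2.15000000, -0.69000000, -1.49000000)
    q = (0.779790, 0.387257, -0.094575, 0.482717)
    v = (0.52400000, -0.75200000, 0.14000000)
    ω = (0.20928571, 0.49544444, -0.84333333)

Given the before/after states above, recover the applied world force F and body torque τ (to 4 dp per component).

v₁ − v₀ = (0.02400000, 0.14800000, 0.04000000)
applied force F = (0.6000, 3.7000, 1.0000)
Δω = ω₁−ω₀ = (0.10928571, -0.00455556, 0.05666667)
I·α + gyro = (0.1800, -0.0100, 0.0700)

F = (0.6000, 3.7000, 1.0000)
τ = (0.1800, -0.0100, 0.0700)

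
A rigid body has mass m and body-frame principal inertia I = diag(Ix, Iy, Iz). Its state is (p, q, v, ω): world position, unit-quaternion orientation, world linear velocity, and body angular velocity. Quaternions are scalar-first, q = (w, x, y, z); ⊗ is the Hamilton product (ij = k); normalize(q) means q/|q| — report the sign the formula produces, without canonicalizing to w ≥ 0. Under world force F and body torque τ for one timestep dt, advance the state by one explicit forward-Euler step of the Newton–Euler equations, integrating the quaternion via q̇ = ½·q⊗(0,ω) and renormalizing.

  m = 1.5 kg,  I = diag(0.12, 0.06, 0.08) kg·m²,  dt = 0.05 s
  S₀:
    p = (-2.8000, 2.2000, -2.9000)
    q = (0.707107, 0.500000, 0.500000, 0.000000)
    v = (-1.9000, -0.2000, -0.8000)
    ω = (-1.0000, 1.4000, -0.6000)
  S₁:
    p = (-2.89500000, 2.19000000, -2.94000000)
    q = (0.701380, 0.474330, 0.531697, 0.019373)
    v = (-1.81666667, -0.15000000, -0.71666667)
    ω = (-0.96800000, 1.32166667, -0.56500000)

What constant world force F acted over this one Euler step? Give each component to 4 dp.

F = (2.5000, 1.5000, 2.5000)

velocity change Δv = (0.08333333, 0.05000000, 0.08333333)
applied force F = (2.5000, 1.5000, 2.5000)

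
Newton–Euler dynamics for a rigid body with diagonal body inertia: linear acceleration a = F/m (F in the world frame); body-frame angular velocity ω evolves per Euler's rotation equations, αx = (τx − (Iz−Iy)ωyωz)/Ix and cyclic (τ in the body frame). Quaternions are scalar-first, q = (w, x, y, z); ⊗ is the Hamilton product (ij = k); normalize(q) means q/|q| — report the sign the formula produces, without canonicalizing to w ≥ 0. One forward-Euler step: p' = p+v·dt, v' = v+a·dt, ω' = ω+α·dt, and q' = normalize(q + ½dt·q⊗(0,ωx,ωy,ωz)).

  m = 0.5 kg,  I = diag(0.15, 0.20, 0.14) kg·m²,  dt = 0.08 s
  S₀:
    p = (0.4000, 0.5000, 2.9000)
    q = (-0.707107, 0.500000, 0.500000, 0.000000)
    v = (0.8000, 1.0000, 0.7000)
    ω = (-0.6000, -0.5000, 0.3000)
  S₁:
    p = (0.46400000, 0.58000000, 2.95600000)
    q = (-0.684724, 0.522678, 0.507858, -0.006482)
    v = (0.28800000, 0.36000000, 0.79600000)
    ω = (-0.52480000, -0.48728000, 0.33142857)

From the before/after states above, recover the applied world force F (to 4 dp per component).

F = (-3.2000, -4.0000, 0.6000)

velocity change Δv = (-0.51200000, -0.64000000, 0.09600000)
F = m·Δv/dt = (-3.2000, -4.0000, 0.6000)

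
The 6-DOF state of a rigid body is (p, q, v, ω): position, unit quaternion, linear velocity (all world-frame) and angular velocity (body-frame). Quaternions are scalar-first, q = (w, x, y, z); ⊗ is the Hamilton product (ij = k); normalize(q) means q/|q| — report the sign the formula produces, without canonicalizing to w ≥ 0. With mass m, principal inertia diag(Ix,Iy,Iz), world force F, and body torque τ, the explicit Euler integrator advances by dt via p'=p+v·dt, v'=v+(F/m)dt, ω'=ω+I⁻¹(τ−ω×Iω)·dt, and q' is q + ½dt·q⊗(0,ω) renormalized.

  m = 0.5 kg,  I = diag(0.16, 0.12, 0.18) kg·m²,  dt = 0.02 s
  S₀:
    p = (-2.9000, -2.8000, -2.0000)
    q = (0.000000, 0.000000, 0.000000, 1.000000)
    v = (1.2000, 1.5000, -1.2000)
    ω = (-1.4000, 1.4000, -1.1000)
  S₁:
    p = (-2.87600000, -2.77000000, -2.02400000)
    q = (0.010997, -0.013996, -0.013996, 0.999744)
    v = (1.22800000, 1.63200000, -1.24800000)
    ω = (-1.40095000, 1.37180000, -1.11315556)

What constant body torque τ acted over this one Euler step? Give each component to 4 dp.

ω₁ − ω₀ = (-0.00095000, -0.02820000, -0.01315556)
τ = I·(Δω/dt) + ω₀×(Iω₀) = (-0.1000, -0.2000, -0.0400)

τ = (-0.1000, -0.2000, -0.0400)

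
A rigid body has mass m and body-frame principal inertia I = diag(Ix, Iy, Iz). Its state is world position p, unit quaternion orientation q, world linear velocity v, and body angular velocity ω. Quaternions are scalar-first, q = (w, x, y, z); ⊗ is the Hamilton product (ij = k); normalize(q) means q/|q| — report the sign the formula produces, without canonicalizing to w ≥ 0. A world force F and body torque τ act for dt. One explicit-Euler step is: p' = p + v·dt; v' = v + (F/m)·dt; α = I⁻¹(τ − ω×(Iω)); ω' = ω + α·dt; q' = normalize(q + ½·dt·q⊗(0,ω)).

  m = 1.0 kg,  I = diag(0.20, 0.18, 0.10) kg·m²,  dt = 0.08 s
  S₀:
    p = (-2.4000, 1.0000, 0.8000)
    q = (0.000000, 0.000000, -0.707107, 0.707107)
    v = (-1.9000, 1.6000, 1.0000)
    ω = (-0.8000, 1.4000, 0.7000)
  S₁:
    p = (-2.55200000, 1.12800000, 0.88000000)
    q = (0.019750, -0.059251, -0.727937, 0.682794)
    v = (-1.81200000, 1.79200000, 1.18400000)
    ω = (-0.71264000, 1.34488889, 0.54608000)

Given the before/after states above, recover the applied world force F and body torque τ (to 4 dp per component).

rate change Δω = (0.08736000, -0.05511111, -0.15392000)
I·α + gyro = (0.1400, -0.1800, -0.1700)
velocity change Δv = (0.08800000, 0.19200000, 0.18400000)
applied force F = (1.1000, 2.4000, 2.3000)

F = (1.1000, 2.4000, 2.3000)
τ = (0.1400, -0.1800, -0.1700)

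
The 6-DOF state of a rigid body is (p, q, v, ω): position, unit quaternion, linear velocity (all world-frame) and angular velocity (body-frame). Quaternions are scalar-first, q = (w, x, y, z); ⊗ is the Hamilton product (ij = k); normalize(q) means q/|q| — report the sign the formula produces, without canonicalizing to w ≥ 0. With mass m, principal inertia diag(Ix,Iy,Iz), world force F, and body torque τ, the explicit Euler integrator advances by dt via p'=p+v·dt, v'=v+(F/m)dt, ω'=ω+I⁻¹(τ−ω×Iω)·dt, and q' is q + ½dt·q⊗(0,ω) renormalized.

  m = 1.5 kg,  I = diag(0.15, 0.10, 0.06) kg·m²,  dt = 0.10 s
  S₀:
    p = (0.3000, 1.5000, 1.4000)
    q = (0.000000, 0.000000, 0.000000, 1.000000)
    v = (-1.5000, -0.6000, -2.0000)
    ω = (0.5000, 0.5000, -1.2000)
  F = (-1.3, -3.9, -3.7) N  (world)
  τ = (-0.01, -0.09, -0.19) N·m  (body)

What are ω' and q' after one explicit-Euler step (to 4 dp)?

precession coupling ω×(Iω) = (0.0240, -0.0540, -0.0125)
(τ − ω×Iω)/I = (-0.2267, -0.3600, -2.9583)
ω' = ω + α·dt = (0.4773, 0.4640, -1.4958)
Hamilton product q⊗(0,ω) = (1.2000000, -0.5000000, 0.5000000, 0.0000000)
q + ½dt·q⊗(0,ω), renormalized = (0.0599, -0.0249, 0.0249, 0.9976)

ω' = (0.4773, 0.4640, -1.4958)
q' = (0.0599, -0.0249, 0.0249, 0.9976)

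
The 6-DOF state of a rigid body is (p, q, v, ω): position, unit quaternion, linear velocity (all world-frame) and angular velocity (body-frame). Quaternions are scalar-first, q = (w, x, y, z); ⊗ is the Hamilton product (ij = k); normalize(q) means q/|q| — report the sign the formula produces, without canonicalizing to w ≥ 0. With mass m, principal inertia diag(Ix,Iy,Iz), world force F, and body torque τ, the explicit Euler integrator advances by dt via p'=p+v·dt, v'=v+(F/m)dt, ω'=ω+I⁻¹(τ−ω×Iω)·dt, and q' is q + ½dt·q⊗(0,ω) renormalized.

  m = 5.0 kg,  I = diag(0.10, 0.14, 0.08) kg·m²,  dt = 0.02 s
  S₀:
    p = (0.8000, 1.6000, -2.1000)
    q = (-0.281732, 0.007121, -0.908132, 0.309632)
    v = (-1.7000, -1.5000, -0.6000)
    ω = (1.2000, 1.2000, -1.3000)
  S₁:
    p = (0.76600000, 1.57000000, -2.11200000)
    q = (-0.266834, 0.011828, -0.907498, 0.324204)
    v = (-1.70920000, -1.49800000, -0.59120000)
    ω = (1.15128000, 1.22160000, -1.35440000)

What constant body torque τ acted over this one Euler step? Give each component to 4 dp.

τ = (-0.1500, 0.1200, -0.1600)

Δω = ω₁−ω₀ = (-0.04872000, 0.02160000, -0.05440000)
gyro term ω₀×Iω₀ = (0.0936, -0.0312, 0.0576)
I·α + gyro = (-0.1500, 0.1200, -0.1600)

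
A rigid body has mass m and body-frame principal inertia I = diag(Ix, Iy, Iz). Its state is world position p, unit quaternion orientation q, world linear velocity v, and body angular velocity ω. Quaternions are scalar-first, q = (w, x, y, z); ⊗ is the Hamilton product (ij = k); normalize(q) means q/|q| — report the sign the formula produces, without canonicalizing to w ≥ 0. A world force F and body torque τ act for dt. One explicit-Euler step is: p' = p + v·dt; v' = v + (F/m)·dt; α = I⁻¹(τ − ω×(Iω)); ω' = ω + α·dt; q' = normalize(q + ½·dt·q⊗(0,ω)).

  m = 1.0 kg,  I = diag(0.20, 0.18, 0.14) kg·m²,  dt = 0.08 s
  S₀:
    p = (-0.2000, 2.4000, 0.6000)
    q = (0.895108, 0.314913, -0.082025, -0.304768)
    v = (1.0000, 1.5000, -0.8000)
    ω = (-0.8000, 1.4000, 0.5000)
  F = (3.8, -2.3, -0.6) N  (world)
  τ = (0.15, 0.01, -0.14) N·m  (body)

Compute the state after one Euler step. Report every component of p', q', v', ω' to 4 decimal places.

new position p' = (-0.1200, 2.5200, 0.5360)
v + (F/m)dt = (1.3040, 1.3160, -0.8480)
(τ − ω×Iω)/I = (0.8900, 0.1889, -1.1600)
ω' = ω + α·dt = (-0.7288, 1.4151, 0.4072)
2q̇ = q⊗(0,ω) = (0.5191494, -0.3304237, 1.3395091, 0.8228122)
updated quaternion q' = (0.9138, 0.3010, -0.0284, -0.2712)

p' = (-0.1200, 2.5200, 0.5360)
q' = (0.9138, 0.3010, -0.0284, -0.2712)
v' = (1.3040, 1.3160, -0.8480)
ω' = (-0.7288, 1.4151, 0.4072)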